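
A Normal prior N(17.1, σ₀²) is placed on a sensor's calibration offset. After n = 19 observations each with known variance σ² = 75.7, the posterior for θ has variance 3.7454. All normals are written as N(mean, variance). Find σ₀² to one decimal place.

Posterior precision equals prior precision plus data precision: 1/σ_n² = 1/σ₀² + n/σ².
So 1/σ₀² = 1/3.7454 − 19/75.7 = 0.266994 − 0.250991 = 0.016003.
Hence σ₀² = 1/0.016003 ≈ 62.5.

σ₀² = 62.5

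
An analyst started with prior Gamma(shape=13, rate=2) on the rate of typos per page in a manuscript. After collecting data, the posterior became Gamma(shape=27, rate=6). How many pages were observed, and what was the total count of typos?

A Gamma(α, β) prior (rate parametrization) on a Poisson rate with n observations summing to S gives posterior Gamma(α+S, β+n).
Matching: Σxᵢ = 27 − 13 = 14 and n = 6 − 2 = 4.

n = 4 pages with total 14 typos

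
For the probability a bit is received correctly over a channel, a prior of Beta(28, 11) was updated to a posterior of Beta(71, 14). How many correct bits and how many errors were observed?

43 correct bits and 3 errors

Under Beta–binomial conjugacy the posterior parameters are (α+s, β+f).
So s = 71 − 28 = 43 and f = 14 − 11 = 3.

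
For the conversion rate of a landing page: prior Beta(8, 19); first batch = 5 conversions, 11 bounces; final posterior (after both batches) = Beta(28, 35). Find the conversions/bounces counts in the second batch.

15 conversions and 5 bounces

Because Beta–binomial updating is additive in the counts, the combined data contributed (α_post−α_prior, β_post−β_prior) successes and failures.
Total across both batches: 28−8=20 conversions, 35−19=16 bounces.
Subtract the first batch: 20−5=15 conversions and 16−11=5 bounces.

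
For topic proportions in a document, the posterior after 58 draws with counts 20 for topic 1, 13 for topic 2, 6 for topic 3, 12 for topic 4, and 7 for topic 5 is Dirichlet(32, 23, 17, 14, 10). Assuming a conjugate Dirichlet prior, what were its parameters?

Dirichlet(12, 10, 11, 2, 3)

For a Dirichlet(α) prior with multinomial counts c, the posterior is Dirichlet(α + c) componentwise.
Subtract each count from the matching posterior parameter: 32−20=12, 23−13=10, 17−6=11, 14−12=2, 10−7=3.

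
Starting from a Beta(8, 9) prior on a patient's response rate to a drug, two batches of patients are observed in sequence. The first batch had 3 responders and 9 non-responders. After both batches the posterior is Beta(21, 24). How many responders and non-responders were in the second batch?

Sequential conjugate updates are equivalent to a single update on the pooled data, so total successes = posterior α − prior α and total failures = posterior β − prior β.
Total across both batches: 21−8=13 responders, 24−9=15 non-responders.
Subtract the first batch: 13−3=10 responders and 15−9=6 non-responders.

10 responders and 6 non-responders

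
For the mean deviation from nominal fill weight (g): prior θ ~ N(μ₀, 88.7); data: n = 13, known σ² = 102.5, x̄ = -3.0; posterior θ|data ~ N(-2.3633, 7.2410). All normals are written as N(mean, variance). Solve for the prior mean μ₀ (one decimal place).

With known observation variance, the Normal–Normal posterior has precision τ_n = τ₀ + n/σ² and mean μ_n = (τ₀μ₀ + (n/σ²)x̄)/τ_n.
Here τ₀ = 1/88.7 = 0.011274 and τ_data = 13/102.5 = 0.126829, so τ_n = 0.138103.
Rearranging for μ₀: μ₀ = (μ_n·τ_n − τ_data·x̄)/τ₀ = (-2.3633·0.138103 − 0.126829·-3.0) / 0.011274 = 0.054108/0.011274 ≈ 4.8.

μ₀ = 4.8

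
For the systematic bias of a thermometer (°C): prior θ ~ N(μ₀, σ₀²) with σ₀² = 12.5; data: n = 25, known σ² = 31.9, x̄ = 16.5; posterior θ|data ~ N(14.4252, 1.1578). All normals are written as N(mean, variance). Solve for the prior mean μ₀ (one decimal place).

μ₀ = -5.9

The posterior mean is a precision-weighted average: μ_n = (τ₀μ₀ + τ_data·x̄)/(τ₀+τ_data), with τ₀=1/σ₀² and τ_data=n/σ².
Here τ₀ = 1/12.5 = 0.080000 and τ_data = 25/31.9 = 0.783699, so τ_n = 0.863699.
Rearranging for μ₀: μ₀ = (μ_n·τ_n − τ_data·x̄)/τ₀ = (14.4252·0.863699 − 0.783699·16.5) / 0.080000 = -0.472003/0.080000 ≈ -5.9.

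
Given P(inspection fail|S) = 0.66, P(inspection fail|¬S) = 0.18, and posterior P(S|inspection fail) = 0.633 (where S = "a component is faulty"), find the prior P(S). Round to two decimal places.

P(S) = 0.32

Bayes' rule in odds form gives O(S|E) = O(S)·[P(E|S)/P(E|¬S)], hence O(S) = O(S|E)/LR.
Posterior odds = 0.633/(1−0.633) = 1.7248. LR = 0.66/0.18 = 3.6667.
Prior odds = 1.7248/3.6667 = 0.4704, so P(S) = 0.4704/(1+0.4704) ≈ 0.32.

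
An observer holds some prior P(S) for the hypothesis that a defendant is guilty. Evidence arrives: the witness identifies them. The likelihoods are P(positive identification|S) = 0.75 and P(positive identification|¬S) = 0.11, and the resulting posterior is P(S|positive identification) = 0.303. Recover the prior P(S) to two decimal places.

In odds form, posterior odds = prior odds × likelihood ratio, so prior odds = posterior odds ÷ LR.
Posterior odds = 0.303/(1−0.303) = 0.4347. LR = 0.75/0.11 = 6.8182.
Prior odds = 0.4347/6.8182 = 0.0638, so P(S) = 0.0638/(1+0.0638) ≈ 0.06.

P(S) = 0.06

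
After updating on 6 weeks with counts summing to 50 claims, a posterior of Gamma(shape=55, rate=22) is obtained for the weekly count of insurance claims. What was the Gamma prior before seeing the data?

Gamma–Poisson conjugacy: posterior shape = α + Σxᵢ, posterior rate = β + n.
So α = 55 − 50 = 5 and β = 22 − 6 = 16.

Gamma(shape=5, rate=16)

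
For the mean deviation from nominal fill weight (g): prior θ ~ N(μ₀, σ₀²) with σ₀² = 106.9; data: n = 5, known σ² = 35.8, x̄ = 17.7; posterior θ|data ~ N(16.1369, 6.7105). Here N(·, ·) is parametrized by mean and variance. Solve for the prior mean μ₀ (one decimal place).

The posterior mean is a precision-weighted average: μ_n = (τ₀μ₀ + τ_data·x̄)/(τ₀+τ_data), with τ₀=1/σ₀² and τ_data=n/σ².
Here τ₀ = 1/106.9 = 0.009355 and τ_data = 5/35.8 = 0.139665, so τ_n = 0.149020.
Rearranging for μ₀: μ₀ = (μ_n·τ_n − τ_data·x̄)/τ₀ = (16.1369·0.149020 − 0.139665·17.7) / 0.009355 = -0.067350/0.009355 ≈ -7.2.

μ₀ = -7.2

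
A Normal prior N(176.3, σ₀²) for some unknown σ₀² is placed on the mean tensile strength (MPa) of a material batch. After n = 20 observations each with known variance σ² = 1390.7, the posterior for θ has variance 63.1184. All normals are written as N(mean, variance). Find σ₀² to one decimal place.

Posterior precision equals prior precision plus data precision: 1/σ_n² = 1/σ₀² + n/σ².
So 1/σ₀² = 1/63.1184 − 20/1390.7 = 0.015843 − 0.014381 = 0.001462.
Hence σ₀² = 1/0.001462 ≈ 684.0.

σ₀² = 684.0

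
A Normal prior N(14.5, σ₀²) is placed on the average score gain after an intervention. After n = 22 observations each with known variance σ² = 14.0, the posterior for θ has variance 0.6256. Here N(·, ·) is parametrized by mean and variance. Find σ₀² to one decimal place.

Posterior precision equals prior precision plus data precision: 1/σ_n² = 1/σ₀² + n/σ².
So 1/σ₀² = 1/0.6256 − 22/14.0 = 1.598465 − 1.571429 = 0.027036.
Hence σ₀² = 1/0.027036 ≈ 37.0.

σ₀² = 37.0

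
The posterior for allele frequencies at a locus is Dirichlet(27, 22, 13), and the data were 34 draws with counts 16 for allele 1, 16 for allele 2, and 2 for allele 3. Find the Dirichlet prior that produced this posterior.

Dirichlet(11, 6, 11)

For a Dirichlet(α) prior with multinomial counts c, the posterior is Dirichlet(α + c) componentwise.
Subtract each count from the matching posterior parameter: 27−16=11, 22−16=6, 13−2=11.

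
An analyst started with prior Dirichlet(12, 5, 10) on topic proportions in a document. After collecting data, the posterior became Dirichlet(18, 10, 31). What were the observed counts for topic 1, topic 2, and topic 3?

counts (6, 5, 21)

For a Dirichlet(α) prior with multinomial counts c, the posterior is Dirichlet(α + c) componentwise.
Counts are posterior − prior componentwise: 18−12=6, 10−5=5, 31−10=21.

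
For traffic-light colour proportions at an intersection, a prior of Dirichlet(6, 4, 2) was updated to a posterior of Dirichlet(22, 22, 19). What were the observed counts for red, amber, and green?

counts (16, 18, 17)

For a Dirichlet(α) prior with multinomial counts c, the posterior is Dirichlet(α + c) componentwise.
Counts are posterior − prior componentwise: 22−6=16, 22−4=18, 19−2=17.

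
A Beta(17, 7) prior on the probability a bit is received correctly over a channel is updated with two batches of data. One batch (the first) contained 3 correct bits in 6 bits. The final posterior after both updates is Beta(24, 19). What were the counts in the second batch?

4 correct bits and 9 errors

Sequential conjugate updates are equivalent to a single update on the pooled data, so total successes = posterior α − prior α and total failures = posterior β − prior β.
Total across both batches: 24−17=7 correct bits, 19−7=12 errors.
Subtract the first batch: 7−3=4 correct bits and 12−3=9 errors.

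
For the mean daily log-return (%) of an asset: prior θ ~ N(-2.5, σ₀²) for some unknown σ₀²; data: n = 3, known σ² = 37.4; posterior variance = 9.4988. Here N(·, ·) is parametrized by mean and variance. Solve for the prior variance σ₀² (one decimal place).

σ₀² = 39.9

Posterior precision equals prior precision plus data precision: 1/σ_n² = 1/σ₀² + n/σ².
So 1/σ₀² = 1/9.4988 − 3/37.4 = 0.105276 − 0.080214 = 0.025062.
Hence σ₀² = 1/0.025062 ≈ 39.9.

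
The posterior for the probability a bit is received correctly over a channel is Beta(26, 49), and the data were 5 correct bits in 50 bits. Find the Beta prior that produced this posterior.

A Beta(α, β) prior with s successes and f failures in binomial data gives a Beta(α+s, β+f) posterior.
So α = 26 − 5 = 21 and β = 49 − 45 = 4.

Beta(21, 4)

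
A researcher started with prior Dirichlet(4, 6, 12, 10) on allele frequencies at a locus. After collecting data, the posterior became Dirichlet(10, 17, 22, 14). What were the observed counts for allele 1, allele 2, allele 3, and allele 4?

For a Dirichlet(α) prior with multinomial counts c, the posterior is Dirichlet(α + c) componentwise.
Counts are posterior − prior componentwise: 10−4=6, 17−6=11, 22−12=10, 14−10=4.

counts (6, 11, 10, 4)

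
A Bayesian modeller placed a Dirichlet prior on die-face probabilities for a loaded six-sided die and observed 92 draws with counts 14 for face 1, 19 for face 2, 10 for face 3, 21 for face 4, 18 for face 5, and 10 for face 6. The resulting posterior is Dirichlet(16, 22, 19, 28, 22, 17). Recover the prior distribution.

Dirichlet(2, 3, 9, 7, 4, 7)

For a Dirichlet(α) prior with multinomial counts c, the posterior is Dirichlet(α + c) componentwise.
Subtract each count from the matching posterior parameter: 16−14=2, 22−19=3, 19−10=9, 28−21=7, 22−18=4, 17−10=7.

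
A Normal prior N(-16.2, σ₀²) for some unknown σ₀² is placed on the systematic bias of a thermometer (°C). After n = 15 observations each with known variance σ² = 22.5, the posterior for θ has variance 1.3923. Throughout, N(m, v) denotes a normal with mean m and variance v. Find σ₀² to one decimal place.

σ₀² = 19.4

For the Normal–Normal model with known σ², precisions add: τ_n = τ₀ + n/σ².
So 1/σ₀² = 1/1.3923 − 15/22.5 = 0.718236 − 0.666667 = 0.051569.
Hence σ₀² = 1/0.051569 ≈ 19.4.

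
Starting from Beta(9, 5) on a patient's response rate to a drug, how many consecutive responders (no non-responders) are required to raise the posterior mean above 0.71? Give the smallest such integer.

After k responders and 0 non-responders the posterior is Beta(9+k, 5), with mean (9+k)/(9+5+k).
Set (9+k)/(14+k) > 0.71 and solve: k > (0.71·14 − 9)/(1 − 0.71) = 3.241.
The smallest integer exceeding 3.241 is 4.

k = 4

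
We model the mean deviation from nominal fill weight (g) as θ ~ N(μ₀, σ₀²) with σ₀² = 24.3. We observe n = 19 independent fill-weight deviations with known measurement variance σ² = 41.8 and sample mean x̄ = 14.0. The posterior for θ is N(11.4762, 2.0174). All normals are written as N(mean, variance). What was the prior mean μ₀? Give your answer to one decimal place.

μ₀ = -16.4

The posterior mean is a precision-weighted average: μ_n = (τ₀μ₀ + τ_data·x̄)/(τ₀+τ_data), with τ₀=1/σ₀² and τ_data=n/σ².
Here τ₀ = 1/24.3 = 0.041152 and τ_data = 19/41.8 = 0.454545, so τ_n = 0.495697.
Rearranging for μ₀: μ₀ = (μ_n·τ_n − τ_data·x̄)/τ₀ = (11.4762·0.495697 − 0.454545·14.0) / 0.041152 = -0.674912/0.041152 ≈ -16.4.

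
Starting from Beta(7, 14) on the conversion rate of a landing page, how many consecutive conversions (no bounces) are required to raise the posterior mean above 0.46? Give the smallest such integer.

k = 5

After k conversions and 0 bounces the posterior is Beta(7+k, 14), with mean (7+k)/(7+14+k).
Set (7+k)/(21+k) > 0.46 and solve: k > (0.46·21 − 7)/(1 − 0.46) = 4.926.
The smallest integer exceeding 4.926 is 5, and checking k=5: (12)/(26) = 0.4615 > 0.46.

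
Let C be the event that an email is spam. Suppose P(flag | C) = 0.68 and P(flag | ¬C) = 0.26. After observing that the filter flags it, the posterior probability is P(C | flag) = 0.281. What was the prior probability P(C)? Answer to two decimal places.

P(C) = 0.13

In odds form, posterior odds = prior odds × likelihood ratio, so prior odds = posterior odds ÷ LR.
Posterior odds = 0.281/(1−0.281) = 0.3908. LR = 0.68/0.26 = 2.6154.
Prior odds = 0.3908/2.6154 = 0.1494, so P(C) = 0.1494/(1+0.1494) ≈ 0.13.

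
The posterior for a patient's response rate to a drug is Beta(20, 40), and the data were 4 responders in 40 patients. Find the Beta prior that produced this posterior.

Beta(16, 4)

A Beta(α, β) prior with s successes and f failures in binomial data gives a Beta(α+s, β+f) posterior.
So α = 20 − 4 = 16 and β = 40 − 36 = 4.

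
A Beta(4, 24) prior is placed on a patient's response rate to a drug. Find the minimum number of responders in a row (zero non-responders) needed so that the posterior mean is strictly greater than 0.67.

k = 45

After k responders and 0 non-responders the posterior is Beta(4+k, 24), with mean (4+k)/(4+24+k).
Set (4+k)/(28+k) > 0.67 and solve: k > (0.67·28 − 4)/(1 − 0.67) = 44.727.
The smallest integer exceeding 44.727 is 45, and checking k=45: (49)/(73) = 0.6712 > 0.67.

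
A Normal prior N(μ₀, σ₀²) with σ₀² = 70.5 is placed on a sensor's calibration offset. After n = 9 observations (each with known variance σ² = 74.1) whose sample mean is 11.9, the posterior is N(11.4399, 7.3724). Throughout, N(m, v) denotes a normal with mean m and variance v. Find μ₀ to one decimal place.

μ₀ = 7.5

The posterior mean is a precision-weighted average: μ_n = (τ₀μ₀ + τ_data·x̄)/(τ₀+τ_data), with τ₀=1/σ₀² and τ_data=n/σ².
Here τ₀ = 1/70.5 = 0.014184 and τ_data = 9/74.1 = 0.121457, so τ_n = 0.135641.
Rearranging for μ₀: μ₀ = (μ_n·τ_n − τ_data·x̄)/τ₀ = (11.4399·0.135641 − 0.121457·11.9) / 0.014184 = 0.106381/0.014184 ≈ 7.5.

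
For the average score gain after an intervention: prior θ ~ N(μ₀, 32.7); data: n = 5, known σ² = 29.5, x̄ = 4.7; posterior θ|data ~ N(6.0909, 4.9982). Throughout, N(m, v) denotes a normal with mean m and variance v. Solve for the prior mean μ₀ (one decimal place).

μ₀ = 13.8

The posterior mean is a precision-weighted average: μ_n = (τ₀μ₀ + τ_data·x̄)/(τ₀+τ_data), with τ₀=1/σ₀² and τ_data=n/σ².
Here τ₀ = 1/32.7 = 0.030581 and τ_data = 5/29.5 = 0.169492, so τ_n = 0.200073.
Rearranging for μ₀: μ₀ = (μ_n·τ_n − τ_data·x̄)/τ₀ = (6.0909·0.200073 − 0.169492·4.7) / 0.030581 = 0.422012/0.030581 ≈ 13.8.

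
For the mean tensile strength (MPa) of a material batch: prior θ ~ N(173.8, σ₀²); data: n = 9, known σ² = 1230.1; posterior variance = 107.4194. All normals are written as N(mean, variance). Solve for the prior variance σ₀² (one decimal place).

For the Normal–Normal model with known σ², precisions add: τ_n = τ₀ + n/σ².
So 1/σ₀² = 1/107.4194 − 9/1230.1 = 0.009309 − 0.007316 = 0.001993.
Hence σ₀² = 1/0.001993 ≈ 501.8.

σ₀² = 501.8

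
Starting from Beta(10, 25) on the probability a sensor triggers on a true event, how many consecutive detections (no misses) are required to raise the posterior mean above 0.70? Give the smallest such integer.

After k detections and 0 misses the posterior is Beta(10+k, 25), with mean (10+k)/(10+25+k).
Set (10+k)/(35+k) > 0.70 and solve: k > (0.70·35 − 10)/(1 − 0.70) = 48.333.
The smallest integer exceeding 48.333 is 49, and checking k=49: (59)/(84) = 0.7024 > 0.70.

k = 49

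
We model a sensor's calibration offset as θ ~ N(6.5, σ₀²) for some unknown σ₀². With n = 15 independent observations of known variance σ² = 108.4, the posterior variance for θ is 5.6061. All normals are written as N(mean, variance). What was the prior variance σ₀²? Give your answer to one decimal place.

Posterior precision equals prior precision plus data precision: 1/σ_n² = 1/σ₀² + n/σ².
So 1/σ₀² = 1/5.6061 − 15/108.4 = 0.178377 − 0.138376 = 0.040001.
Hence σ₀² = 1/0.040001 ≈ 25.0.

σ₀² = 25.0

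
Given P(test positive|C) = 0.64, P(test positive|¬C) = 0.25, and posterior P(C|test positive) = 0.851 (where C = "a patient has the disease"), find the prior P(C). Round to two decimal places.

Bayes' rule in odds form gives O(C|E) = O(C)·[P(E|C)/P(E|¬C)], hence O(C) = O(C|E)/LR.
Posterior odds = 0.851/(1−0.851) = 5.7114. LR = 0.64/0.25 = 2.5600.
Prior odds = 5.7114/2.5600 = 2.2310, so P(C) = 2.2310/(1+2.2310) ≈ 0.69.

P(C) = 0.69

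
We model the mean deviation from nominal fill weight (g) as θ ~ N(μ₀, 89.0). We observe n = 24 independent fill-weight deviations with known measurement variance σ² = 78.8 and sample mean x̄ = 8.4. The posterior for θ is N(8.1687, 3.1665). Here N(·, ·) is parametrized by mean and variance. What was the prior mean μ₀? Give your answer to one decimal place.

The posterior mean is a precision-weighted average: μ_n = (τ₀μ₀ + τ_data·x̄)/(τ₀+τ_data), with τ₀=1/σ₀² and τ_data=n/σ².
Here τ₀ = 1/89.0 = 0.011236 and τ_data = 24/78.8 = 0.304569, so τ_n = 0.315805.
Rearranging for μ₀: μ₀ = (μ_n·τ_n − τ_data·x̄)/τ₀ = (8.1687·0.315805 − 0.304569·8.4) / 0.011236 = 0.021337/0.011236 ≈ 1.9.

μ₀ = 1.9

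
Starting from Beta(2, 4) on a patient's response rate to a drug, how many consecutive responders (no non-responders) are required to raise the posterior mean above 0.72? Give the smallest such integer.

k = 9

After k responders and 0 non-responders the posterior is Beta(2+k, 4), with mean (2+k)/(2+4+k).
Set (2+k)/(6+k) > 0.72 and solve: k > (0.72·6 − 2)/(1 − 0.72) = 8.286.
The smallest integer exceeding 8.286 is 9, and checking k=9: (11)/(15) = 0.7333 > 0.72.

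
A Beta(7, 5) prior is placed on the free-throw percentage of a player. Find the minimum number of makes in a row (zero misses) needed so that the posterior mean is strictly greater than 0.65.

After k makes and 0 misses the posterior is Beta(7+k, 5), with mean (7+k)/(7+5+k).
Set (7+k)/(12+k) > 0.65 and solve: k > (0.65·12 − 7)/(1 − 0.65) = 2.286.
The smallest integer exceeding 2.286 is 3, and checking k=3: (10)/(15) = 0.6667 > 0.65.

k = 3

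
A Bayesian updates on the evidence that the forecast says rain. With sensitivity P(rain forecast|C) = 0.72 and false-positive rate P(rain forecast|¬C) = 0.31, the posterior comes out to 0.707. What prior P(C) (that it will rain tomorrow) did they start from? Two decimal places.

Bayes' rule in odds form gives O(C|E) = O(C)·[P(E|C)/P(E|¬C)], hence O(C) = O(C|E)/LR.
Posterior odds = 0.707/(1−0.707) = 2.4130. LR = 0.72/0.31 = 2.3226.
Prior odds = 2.4130/2.3226 = 1.0389, so P(C) = 1.0389/(1+1.0389) ≈ 0.51.

P(C) = 0.51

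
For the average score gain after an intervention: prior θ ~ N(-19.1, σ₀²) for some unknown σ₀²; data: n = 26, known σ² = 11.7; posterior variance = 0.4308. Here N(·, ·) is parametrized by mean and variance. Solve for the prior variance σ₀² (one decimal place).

For the Normal–Normal model with known σ², precisions add: τ_n = τ₀ + n/σ².
So 1/σ₀² = 1/0.4308 − 26/11.7 = 2.321263 − 2.222222 = 0.099041.
Hence σ₀² = 1/0.099041 ≈ 10.1.

σ₀² = 10.1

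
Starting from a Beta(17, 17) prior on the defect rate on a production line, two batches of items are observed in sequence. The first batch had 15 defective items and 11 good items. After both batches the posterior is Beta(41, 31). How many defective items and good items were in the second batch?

9 defective items and 3 good items

Because Beta–binomial updating is additive in the counts, the combined data contributed (α_post−α_prior, β_post−β_prior) successes and failures.
Total across both batches: 41−17=24 defective items, 31−17=14 good items.
Subtract the first batch: 24−15=9 defective items and 14−11=3 good items.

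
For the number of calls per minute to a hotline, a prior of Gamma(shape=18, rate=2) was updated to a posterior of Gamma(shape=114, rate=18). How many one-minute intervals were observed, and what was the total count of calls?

Gamma–Poisson conjugacy: posterior shape = α + Σxᵢ, posterior rate = β + n.
Matching: Σxᵢ = 114 − 18 = 96 and n = 18 − 2 = 16.

n = 16 one-minute intervals with total 96 calls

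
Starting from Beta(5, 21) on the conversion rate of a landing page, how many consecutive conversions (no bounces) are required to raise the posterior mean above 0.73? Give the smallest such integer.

After k conversions and 0 bounces the posterior is Beta(5+k, 21), with mean (5+k)/(5+21+k).
Set (5+k)/(26+k) > 0.73 and solve: k > (0.73·26 − 5)/(1 − 0.73) = 51.778.
The smallest integer exceeding 51.778 is 52.

k = 52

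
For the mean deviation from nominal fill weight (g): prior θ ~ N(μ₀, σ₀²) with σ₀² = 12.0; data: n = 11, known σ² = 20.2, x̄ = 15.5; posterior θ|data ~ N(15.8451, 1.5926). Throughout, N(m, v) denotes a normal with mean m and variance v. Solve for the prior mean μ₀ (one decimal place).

μ₀ = 18.1

The posterior mean is a precision-weighted average: μ_n = (τ₀μ₀ + τ_data·x̄)/(τ₀+τ_data), with τ₀=1/σ₀² and τ_data=n/σ².
Here τ₀ = 1/12.0 = 0.083333 and τ_data = 11/20.2 = 0.544554, so τ_n = 0.627887.
Rearranging for μ₀: μ₀ = (μ_n·τ_n − τ_data·x̄)/τ₀ = (15.8451·0.627887 − 0.544554·15.5) / 0.083333 = 1.508345/0.083333 ≈ 18.1.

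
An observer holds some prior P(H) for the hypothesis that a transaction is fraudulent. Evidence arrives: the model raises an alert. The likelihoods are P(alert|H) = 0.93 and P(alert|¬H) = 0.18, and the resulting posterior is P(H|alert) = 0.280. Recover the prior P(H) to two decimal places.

In odds form, posterior odds = prior odds × likelihood ratio, so prior odds = posterior odds ÷ LR.
Posterior odds = 0.280/(1−0.280) = 0.3889. LR = 0.93/0.18 = 5.1667.
Prior odds = 0.3889/5.1667 = 0.0753, so P(H) = 0.0753/(1+0.0753) ≈ 0.07.

P(H) = 0.07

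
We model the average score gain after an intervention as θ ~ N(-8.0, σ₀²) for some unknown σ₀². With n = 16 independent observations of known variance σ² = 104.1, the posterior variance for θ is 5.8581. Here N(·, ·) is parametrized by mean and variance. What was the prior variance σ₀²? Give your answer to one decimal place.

σ₀² = 58.8

Posterior precision equals prior precision plus data precision: 1/σ_n² = 1/σ₀² + n/σ².
So 1/σ₀² = 1/5.8581 − 16/104.1 = 0.170704 − 0.153698 = 0.017006.
Hence σ₀² = 1/0.017006 ≈ 58.8.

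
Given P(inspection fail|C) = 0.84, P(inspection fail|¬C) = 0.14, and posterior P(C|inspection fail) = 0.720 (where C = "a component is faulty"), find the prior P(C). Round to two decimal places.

In odds form, posterior odds = prior odds × likelihood ratio, so prior odds = posterior odds ÷ LR.
Posterior odds = 0.720/(1−0.720) = 2.5714. LR = 0.84/0.14 = 6.0000.
Prior odds = 2.5714/6.0000 = 0.4286, so P(C) = 0.4286/(1+0.4286) ≈ 0.30.

P(C) = 0.30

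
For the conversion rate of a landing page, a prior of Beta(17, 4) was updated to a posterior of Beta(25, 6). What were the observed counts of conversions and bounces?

8 conversions and 2 bounces

A Beta(a, b) prior with s successes and f failures in binomial data gives a Beta(a+s, b+f) posterior.
Match parameters: s=25−17=8, f=6−4=2.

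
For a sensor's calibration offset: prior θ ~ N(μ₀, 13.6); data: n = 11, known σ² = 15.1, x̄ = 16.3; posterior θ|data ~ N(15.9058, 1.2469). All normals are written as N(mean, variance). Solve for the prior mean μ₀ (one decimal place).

With known observation variance, the Normal–Normal posterior has precision τ_n = τ₀ + n/σ² and mean μ_n = (τ₀μ₀ + (n/σ²)x̄)/τ_n.
Here τ₀ = 1/13.6 = 0.073529 and τ_data = 11/15.1 = 0.728477, so τ_n = 0.802006.
Rearranging for μ₀: μ₀ = (μ_n·τ_n − τ_data·x̄)/τ₀ = (15.9058·0.802006 − 0.728477·16.3) / 0.073529 = 0.882372/0.073529 ≈ 12.0.

μ₀ = 12.0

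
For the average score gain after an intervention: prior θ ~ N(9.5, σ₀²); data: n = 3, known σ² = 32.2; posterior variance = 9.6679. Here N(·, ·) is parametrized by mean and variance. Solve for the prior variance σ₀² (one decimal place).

Posterior precision equals prior precision plus data precision: 1/σ_n² = 1/σ₀² + n/σ².
So 1/σ₀² = 1/9.6679 − 3/32.2 = 0.103435 − 0.093168 = 0.010267.
Hence σ₀² = 1/0.010267 ≈ 97.4.

σ₀² = 97.4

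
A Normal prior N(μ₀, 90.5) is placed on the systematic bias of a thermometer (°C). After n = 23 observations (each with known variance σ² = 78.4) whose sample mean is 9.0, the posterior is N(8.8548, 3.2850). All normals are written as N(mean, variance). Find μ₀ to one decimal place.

The posterior mean is a precision-weighted average: μ_n = (τ₀μ₀ + τ_data·x̄)/(τ₀+τ_data), with τ₀=1/σ₀² and τ_data=n/σ².
Here τ₀ = 1/90.5 = 0.011050 and τ_data = 23/78.4 = 0.293367, so τ_n = 0.304417.
Rearranging for μ₀: μ₀ = (μ_n·τ_n − τ_data·x̄)/τ₀ = (8.8548·0.304417 − 0.293367·9.0) / 0.011050 = 0.055249/0.011050 ≈ 5.0.

μ₀ = 5.0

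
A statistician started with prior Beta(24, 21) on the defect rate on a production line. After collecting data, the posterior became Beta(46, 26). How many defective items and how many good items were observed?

Under Beta–binomial conjugacy the posterior parameters are (α+s, β+f).
Match parameters: s=46−24=22, f=26−21=5.

22 defective items and 5 good items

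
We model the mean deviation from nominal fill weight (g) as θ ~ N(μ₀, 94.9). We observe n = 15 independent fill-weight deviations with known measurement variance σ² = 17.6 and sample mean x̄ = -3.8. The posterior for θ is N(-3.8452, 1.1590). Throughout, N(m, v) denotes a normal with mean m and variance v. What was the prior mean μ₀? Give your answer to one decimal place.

μ₀ = -7.5

The posterior mean is a precision-weighted average: μ_n = (τ₀μ₀ + τ_data·x̄)/(τ₀+τ_data), with τ₀=1/σ₀² and τ_data=n/σ².
Here τ₀ = 1/94.9 = 0.010537 and τ_data = 15/17.6 = 0.852273, so τ_n = 0.862810.
Rearranging for μ₀: μ₀ = (μ_n·τ_n − τ_data·x̄)/τ₀ = (-3.8452·0.862810 − 0.852273·-3.8) / 0.010537 = -0.079040/0.010537 ≈ -7.5.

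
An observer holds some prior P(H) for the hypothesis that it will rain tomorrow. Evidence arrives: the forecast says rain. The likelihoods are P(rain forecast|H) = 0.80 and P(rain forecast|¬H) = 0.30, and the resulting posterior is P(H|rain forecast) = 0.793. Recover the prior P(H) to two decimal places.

Bayes' rule in odds form gives O(H|E) = O(H)·[P(E|H)/P(E|¬H)], hence O(H) = O(H|E)/LR.
Posterior odds = 0.793/(1−0.793) = 3.8309. LR = 0.80/0.30 = 2.6667.
Prior odds = 3.8309/2.6667 = 1.4366, so P(H) = 1.4366/(1+1.4366) ≈ 0.59.

P(H) = 0.59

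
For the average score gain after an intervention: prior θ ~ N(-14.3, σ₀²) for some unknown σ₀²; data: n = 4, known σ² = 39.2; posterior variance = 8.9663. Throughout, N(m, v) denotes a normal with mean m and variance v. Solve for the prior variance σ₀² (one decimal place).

For the Normal–Normal model with known σ², precisions add: τ_n = τ₀ + n/σ².
So 1/σ₀² = 1/8.9663 − 4/39.2 = 0.111529 − 0.102041 = 0.009488.
Hence σ₀² = 1/0.009488 ≈ 105.4.

σ₀² = 105.4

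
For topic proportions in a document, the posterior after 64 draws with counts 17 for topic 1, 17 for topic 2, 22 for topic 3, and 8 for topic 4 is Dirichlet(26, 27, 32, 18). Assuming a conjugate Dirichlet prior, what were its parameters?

Dirichlet(9, 10, 10, 10)

For a Dirichlet(α) prior with multinomial counts c, the posterior is Dirichlet(α + c) componentwise.
Subtract each count from the matching posterior parameter: 26−17=9, 27−17=10, 32−22=10, 18−8=10.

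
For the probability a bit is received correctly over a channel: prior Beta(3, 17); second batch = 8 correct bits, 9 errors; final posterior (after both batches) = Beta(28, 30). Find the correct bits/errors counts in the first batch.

17 correct bits and 4 errors

Sequential conjugate updates are equivalent to a single update on the pooled data, so total successes = posterior α − prior α and total failures = posterior β − prior β.
Total across both batches: 28−3=25 correct bits, 30−17=13 errors.
Subtract the second batch: 25−8=17 correct bits and 13−9=4 errors.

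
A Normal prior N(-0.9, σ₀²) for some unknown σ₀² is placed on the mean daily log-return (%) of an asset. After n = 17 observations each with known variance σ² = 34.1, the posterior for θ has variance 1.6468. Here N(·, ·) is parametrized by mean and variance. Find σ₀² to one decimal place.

Posterior precision equals prior precision plus data precision: 1/σ_n² = 1/σ₀² + n/σ².
So 1/σ₀² = 1/1.6468 − 17/34.1 = 0.607238 − 0.498534 = 0.108704.
Hence σ₀² = 1/0.108704 ≈ 9.2.

σ₀² = 9.2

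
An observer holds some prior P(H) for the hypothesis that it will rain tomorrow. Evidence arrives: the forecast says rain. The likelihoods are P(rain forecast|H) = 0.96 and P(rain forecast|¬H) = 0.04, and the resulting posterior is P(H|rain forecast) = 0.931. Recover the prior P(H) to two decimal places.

In odds form, posterior odds = prior odds × likelihood ratio, so prior odds = posterior odds ÷ LR.
Posterior odds = 0.931/(1−0.931) = 13.4928. LR = 0.96/0.04 = 24.0000.
Prior odds = 13.4928/24.0000 = 0.5622, so P(H) = 0.5622/(1+0.5622) ≈ 0.36.

P(H) = 0.36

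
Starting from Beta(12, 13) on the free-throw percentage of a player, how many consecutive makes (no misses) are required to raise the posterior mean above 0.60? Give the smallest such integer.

k = 8

After k makes and 0 misses the posterior is Beta(12+k, 13), with mean (12+k)/(12+13+k).
Set (12+k)/(25+k) > 0.60 and solve: k > (0.60·25 − 12)/(1 − 0.60) = 7.500.
The smallest integer exceeding 7.500 is 8.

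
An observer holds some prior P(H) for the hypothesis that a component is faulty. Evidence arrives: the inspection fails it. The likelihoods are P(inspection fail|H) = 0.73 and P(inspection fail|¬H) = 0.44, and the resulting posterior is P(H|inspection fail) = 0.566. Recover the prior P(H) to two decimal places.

Bayes' rule in odds form gives O(H|E) = O(H)·[P(E|H)/P(E|¬H)], hence O(H) = O(H|E)/LR.
Posterior odds = 0.566/(1−0.566) = 1.3041. LR = 0.73/0.44 = 1.6591.
Prior odds = 1.3041/1.6591 = 0.7860, so P(H) = 0.7860/(1+0.7860) ≈ 0.44.

P(H) = 0.44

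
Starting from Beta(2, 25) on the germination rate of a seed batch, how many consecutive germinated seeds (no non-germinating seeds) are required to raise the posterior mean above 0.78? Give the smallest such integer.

k = 87

After k germinated seeds and 0 non-germinating seeds the posterior is Beta(2+k, 25), with mean (2+k)/(2+25+k).
Set (2+k)/(27+k) > 0.78 and solve: k > (0.78·27 − 2)/(1 − 0.78) = 86.636.
The smallest integer exceeding 86.636 is 87, and checking k=87: (89)/(114) = 0.7807 > 0.78.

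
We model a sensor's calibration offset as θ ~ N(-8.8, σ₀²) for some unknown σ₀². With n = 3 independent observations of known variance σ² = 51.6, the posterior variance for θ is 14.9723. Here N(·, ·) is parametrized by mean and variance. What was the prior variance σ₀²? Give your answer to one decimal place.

σ₀² = 115.6

For the Normal–Normal model with known σ², precisions add: τ_n = τ₀ + n/σ².
So 1/σ₀² = 1/14.9723 − 3/51.6 = 0.066790 − 0.058140 = 0.008650.
Hence σ₀² = 1/0.008650 ≈ 115.6.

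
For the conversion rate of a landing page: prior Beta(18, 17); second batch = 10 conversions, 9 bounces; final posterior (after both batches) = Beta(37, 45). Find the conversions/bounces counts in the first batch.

Sequential conjugate updates are equivalent to a single update on the pooled data, so total successes = posterior α − prior α and total failures = posterior β − prior β.
Total across both batches: 37−18=19 conversions, 45−17=28 bounces.
Subtract the second batch: 19−10=9 conversions and 28−9=19 bounces.

9 conversions and 19 bounces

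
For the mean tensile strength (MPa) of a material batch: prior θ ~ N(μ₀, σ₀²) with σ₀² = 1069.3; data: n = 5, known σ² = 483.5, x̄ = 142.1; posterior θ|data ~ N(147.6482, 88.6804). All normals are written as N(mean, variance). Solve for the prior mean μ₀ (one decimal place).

μ₀ = 209.0

With known observation variance, the Normal–Normal posterior has precision τ_n = τ₀ + n/σ² and mean μ_n = (τ₀μ₀ + (n/σ²)x̄)/τ_n.
Here τ₀ = 1/1069.3 = 0.000935 and τ_data = 5/483.5 = 0.010341, so τ_n = 0.011276.
Rearranging for μ₀: μ₀ = (μ_n·τ_n − τ_data·x̄)/τ₀ = (147.6482·0.011276 − 0.010341·142.1) / 0.000935 = 0.195425/0.000935 ≈ 209.0.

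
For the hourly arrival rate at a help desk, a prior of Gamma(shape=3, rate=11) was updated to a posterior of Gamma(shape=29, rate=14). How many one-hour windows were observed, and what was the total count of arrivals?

Gamma–Poisson conjugacy: posterior shape = α + Σxᵢ, posterior rate = β + n.
Matching: Σxᵢ = 29 − 3 = 26 and n = 14 − 11 = 3.

n = 3 one-hour windows with total 26 arrivals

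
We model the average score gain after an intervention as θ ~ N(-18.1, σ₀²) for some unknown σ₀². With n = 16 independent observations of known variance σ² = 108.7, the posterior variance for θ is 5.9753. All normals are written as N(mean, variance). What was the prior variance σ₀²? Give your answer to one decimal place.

σ₀² = 49.6

For the Normal–Normal model with known σ², precisions add: τ_n = τ₀ + n/σ².
So 1/σ₀² = 1/5.9753 − 16/108.7 = 0.167356 − 0.147194 = 0.020162.
Hence σ₀² = 1/0.020162 ≈ 49.6.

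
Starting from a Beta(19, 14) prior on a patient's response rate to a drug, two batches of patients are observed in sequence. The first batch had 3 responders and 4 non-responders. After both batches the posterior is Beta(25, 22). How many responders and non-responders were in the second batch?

Because Beta–binomial updating is additive in the counts, the combined data contributed (α_post−α_prior, β_post−β_prior) successes and failures.
Total across both batches: 25−19=6 responders, 22−14=8 non-responders.
Subtract the first batch: 6−3=3 responders and 8−4=4 non-responders.

3 responders and 4 non-responders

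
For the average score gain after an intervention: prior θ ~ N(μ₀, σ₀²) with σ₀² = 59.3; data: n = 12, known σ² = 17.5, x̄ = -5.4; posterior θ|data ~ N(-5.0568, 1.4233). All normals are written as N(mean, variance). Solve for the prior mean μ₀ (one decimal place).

μ₀ = 8.9

With known observation variance, the Normal–Normal posterior has precision τ_n = τ₀ + n/σ² and mean μ_n = (τ₀μ₀ + (n/σ²)x̄)/τ_n.
Here τ₀ = 1/59.3 = 0.016863 and τ_data = 12/17.5 = 0.685714, so τ_n = 0.702577.
Rearranging for μ₀: μ₀ = (μ_n·τ_n − τ_data·x̄)/τ₀ = (-5.0568·0.702577 − 0.685714·-5.4) / 0.016863 = 0.150064/0.016863 ≈ 8.9.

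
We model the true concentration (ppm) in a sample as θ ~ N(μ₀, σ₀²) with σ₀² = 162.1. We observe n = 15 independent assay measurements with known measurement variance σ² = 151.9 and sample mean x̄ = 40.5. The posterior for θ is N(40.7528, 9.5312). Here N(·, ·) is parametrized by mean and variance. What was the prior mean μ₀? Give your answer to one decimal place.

μ₀ = 44.8

With known observation variance, the Normal–Normal posterior has precision τ_n = τ₀ + n/σ² and mean μ_n = (τ₀μ₀ + (n/σ²)x̄)/τ_n.
Here τ₀ = 1/162.1 = 0.006169 and τ_data = 15/151.9 = 0.098749, so τ_n = 0.104918.
Rearranging for μ₀: μ₀ = (μ_n·τ_n − τ_data·x̄)/τ₀ = (40.7528·0.104918 − 0.098749·40.5) / 0.006169 = 0.276368/0.006169 ≈ 44.8.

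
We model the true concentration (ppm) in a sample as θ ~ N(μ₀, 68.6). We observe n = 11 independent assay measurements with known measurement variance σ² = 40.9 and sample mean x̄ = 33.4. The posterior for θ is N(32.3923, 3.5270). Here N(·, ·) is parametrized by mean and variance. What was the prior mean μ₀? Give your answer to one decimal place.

The posterior mean is a precision-weighted average: μ_n = (τ₀μ₀ + τ_data·x̄)/(τ₀+τ_data), with τ₀=1/σ₀² and τ_data=n/σ².
Here τ₀ = 1/68.6 = 0.014577 and τ_data = 11/40.9 = 0.268949, so τ_n = 0.283526.
Rearranging for μ₀: μ₀ = (μ_n·τ_n − τ_data·x̄)/τ₀ = (32.3923·0.283526 − 0.268949·33.4) / 0.014577 = 0.201163/0.014577 ≈ 13.8.

μ₀ = 13.8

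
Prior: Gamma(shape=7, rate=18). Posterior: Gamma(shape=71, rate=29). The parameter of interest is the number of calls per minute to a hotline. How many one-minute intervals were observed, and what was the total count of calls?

n = 11 one-minute intervals with total 64 calls

A Gamma(α, β) prior (rate parametrization) on a Poisson rate with n observations summing to S gives posterior Gamma(α+S, β+n).
Matching: Σxᵢ = 71 − 7 = 64 and n = 29 − 18 = 11.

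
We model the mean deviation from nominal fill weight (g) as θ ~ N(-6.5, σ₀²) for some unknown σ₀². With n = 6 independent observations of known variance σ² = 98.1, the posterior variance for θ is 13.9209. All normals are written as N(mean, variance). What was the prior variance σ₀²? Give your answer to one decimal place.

For the Normal–Normal model with known σ², precisions add: τ_n = τ₀ + n/σ².
So 1/σ₀² = 1/13.9209 − 6/98.1 = 0.071834 − 0.061162 = 0.010672.
Hence σ₀² = 1/0.010672 ≈ 93.7.

σ₀² = 93.7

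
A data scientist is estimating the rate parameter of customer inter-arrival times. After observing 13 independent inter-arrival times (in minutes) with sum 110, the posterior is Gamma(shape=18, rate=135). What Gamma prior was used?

Gamma(shape=5, rate=25)

For an exponential likelihood with a Gamma(α, β) prior on the rate, n observations with total T give posterior Gamma(α+n, β+T).
So α = 18 − 13 = 5 and β = 135 − 110 = 25.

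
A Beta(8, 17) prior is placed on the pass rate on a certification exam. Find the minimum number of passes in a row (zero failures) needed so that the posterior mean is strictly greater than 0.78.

After k passes and 0 failures the posterior is Beta(8+k, 17), with mean (8+k)/(8+17+k).
Set (8+k)/(25+k) > 0.78 and solve: k > (0.78·25 − 8)/(1 − 0.78) = 52.273.
The smallest integer exceeding 52.273 is 53.

k = 53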